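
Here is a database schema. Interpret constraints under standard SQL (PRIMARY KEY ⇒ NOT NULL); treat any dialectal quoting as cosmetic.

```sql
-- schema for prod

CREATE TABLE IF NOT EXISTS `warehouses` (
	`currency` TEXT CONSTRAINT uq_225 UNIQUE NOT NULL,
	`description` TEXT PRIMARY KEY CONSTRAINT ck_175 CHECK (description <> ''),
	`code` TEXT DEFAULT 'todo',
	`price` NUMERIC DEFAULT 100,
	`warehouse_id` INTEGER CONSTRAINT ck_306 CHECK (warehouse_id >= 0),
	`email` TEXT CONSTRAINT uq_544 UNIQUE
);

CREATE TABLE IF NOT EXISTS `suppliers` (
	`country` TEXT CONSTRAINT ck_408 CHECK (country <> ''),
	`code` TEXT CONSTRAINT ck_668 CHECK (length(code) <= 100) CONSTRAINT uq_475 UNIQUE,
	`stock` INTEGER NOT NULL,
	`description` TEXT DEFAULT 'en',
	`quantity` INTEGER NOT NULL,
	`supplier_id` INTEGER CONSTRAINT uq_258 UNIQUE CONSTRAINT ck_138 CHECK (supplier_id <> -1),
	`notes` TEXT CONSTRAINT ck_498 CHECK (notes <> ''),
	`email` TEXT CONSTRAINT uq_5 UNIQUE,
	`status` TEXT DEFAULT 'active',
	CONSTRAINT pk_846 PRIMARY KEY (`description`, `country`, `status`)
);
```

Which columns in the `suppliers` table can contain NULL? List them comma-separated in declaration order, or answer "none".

code, supplier_id, notes, email

- country: part of the PRIMARY KEY, which implies NOT NULL → not nullable.
- code: CHECK does not forbid NULL (a CHECK constraint passes when its expression is NULL) → nullable.
- stock: declared NOT NULL → not nullable.
- description: part of the PRIMARY KEY, which implies NOT NULL → not nullable.
- quantity: declared NOT NULL → not nullable.
- supplier_id: CHECK does not forbid NULL (a CHECK constraint passes when its expression is NULL) → nullable.
- notes: CHECK does not forbid NULL (a CHECK constraint passes when its expression is NULL) → nullable.
- email: UNIQUE does not imply NOT NULL → nullable.
- status: part of the PRIMARY KEY, which implies NOT NULL → not nullable.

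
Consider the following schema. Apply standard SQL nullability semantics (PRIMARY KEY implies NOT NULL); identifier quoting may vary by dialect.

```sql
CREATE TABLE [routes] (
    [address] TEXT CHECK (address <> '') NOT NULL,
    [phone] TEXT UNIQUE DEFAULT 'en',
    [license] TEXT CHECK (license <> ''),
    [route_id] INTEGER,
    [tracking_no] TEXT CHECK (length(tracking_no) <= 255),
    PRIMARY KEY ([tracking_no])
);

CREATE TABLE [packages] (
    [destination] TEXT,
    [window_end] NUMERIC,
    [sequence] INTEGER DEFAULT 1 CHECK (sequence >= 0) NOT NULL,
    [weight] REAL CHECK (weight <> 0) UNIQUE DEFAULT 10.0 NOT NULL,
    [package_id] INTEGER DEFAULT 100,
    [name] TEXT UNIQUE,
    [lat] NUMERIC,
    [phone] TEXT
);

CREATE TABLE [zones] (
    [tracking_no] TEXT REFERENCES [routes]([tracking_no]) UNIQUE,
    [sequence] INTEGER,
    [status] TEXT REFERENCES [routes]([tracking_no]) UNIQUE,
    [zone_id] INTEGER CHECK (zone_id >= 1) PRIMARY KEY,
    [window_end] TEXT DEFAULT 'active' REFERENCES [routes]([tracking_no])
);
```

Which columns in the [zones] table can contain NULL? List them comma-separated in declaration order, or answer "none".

tracking_no, sequence, status, window_end

- tracking_no: a foreign key column may be NULL unless separately constrained → nullable.
- sequence: no NOT NULL constraint applies → nullable.
- status: a foreign key column may be NULL unless separately constrained → nullable.
- zone_id: part of the PRIMARY KEY, which implies NOT NULL → not nullable.
- window_end: a foreign key column may be NULL unless separately constrained → nullable.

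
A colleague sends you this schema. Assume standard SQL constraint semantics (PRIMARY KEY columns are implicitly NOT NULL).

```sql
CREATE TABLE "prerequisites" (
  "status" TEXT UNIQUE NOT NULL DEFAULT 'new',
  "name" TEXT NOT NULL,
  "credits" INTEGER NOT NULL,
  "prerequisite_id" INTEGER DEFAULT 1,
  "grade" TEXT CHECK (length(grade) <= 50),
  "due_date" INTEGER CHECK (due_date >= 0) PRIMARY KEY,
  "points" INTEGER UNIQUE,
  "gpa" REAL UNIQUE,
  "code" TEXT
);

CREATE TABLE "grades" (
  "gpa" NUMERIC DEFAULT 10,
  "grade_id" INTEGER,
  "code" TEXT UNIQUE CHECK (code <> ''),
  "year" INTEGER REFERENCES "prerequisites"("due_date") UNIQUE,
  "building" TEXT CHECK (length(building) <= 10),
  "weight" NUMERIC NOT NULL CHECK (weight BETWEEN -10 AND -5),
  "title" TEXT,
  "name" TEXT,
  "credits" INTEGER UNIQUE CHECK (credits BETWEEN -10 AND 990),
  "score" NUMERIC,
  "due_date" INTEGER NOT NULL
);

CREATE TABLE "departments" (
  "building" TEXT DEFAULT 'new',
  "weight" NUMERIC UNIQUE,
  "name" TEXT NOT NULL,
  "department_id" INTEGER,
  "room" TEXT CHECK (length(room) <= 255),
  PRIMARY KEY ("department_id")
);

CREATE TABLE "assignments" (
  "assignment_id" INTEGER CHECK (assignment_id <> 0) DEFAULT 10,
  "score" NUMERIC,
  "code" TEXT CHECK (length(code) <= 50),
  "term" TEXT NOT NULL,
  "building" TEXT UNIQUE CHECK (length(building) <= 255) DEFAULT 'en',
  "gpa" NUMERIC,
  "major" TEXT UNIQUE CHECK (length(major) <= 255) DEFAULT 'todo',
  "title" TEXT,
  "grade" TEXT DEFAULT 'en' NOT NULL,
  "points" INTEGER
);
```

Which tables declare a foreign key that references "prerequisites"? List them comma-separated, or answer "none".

grades

- grades.year references prerequisites(due_date).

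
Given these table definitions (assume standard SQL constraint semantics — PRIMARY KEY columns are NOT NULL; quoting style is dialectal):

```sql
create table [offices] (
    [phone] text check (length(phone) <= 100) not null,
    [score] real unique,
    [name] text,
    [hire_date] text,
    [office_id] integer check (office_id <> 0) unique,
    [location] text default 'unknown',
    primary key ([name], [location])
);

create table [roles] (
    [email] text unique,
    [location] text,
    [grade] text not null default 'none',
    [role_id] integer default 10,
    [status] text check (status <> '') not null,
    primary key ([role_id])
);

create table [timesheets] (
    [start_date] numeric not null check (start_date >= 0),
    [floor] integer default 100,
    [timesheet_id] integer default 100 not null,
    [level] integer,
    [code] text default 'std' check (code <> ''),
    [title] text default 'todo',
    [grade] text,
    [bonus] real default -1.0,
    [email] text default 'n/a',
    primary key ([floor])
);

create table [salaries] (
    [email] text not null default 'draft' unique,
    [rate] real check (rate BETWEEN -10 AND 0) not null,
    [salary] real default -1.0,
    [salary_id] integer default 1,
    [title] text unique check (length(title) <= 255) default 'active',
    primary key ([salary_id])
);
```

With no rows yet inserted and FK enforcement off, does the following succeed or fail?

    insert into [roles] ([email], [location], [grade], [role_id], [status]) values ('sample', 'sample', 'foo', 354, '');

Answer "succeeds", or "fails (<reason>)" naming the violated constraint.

fails (CHECK on status)

The value '' for status violates CHECK (status <> '').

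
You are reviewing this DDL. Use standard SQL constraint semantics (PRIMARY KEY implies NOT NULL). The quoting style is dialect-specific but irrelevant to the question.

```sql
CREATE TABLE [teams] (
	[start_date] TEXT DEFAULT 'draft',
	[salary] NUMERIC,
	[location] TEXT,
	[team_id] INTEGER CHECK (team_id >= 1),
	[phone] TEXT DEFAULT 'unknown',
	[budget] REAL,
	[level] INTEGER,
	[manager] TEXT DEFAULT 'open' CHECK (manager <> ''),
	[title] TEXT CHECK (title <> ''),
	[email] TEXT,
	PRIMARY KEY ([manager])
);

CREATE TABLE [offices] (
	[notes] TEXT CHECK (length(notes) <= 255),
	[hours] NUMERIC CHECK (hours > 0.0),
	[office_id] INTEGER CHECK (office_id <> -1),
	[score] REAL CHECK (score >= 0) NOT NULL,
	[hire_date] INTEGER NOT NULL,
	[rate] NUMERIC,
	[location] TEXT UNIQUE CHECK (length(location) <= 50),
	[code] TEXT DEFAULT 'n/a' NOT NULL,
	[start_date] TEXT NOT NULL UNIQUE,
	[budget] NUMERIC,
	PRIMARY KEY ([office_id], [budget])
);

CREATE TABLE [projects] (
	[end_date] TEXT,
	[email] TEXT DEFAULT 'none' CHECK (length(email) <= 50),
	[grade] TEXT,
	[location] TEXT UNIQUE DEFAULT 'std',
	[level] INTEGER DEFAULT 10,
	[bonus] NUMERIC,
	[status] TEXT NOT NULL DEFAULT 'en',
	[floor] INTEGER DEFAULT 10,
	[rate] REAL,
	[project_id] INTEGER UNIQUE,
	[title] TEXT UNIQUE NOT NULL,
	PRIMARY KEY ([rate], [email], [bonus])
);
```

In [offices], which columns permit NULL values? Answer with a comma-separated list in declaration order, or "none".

- notes: CHECK does not forbid NULL (a CHECK constraint passes when its expression is NULL) → nullable.
- hours: CHECK does not forbid NULL (a CHECK constraint passes when its expression is NULL) → nullable.
- office_id: part of the PRIMARY KEY, which implies NOT NULL → not nullable.
- score: declared NOT NULL → not nullable.
- hire_date: declared NOT NULL → not nullable.
- rate: no NOT NULL constraint applies → nullable.
- location: CHECK does not forbid NULL (a CHECK constraint passes when its expression is NULL) → nullable.
- code: declared NOT NULL → not nullable.
- start_date: declared NOT NULL → not nullable.
- budget: part of the PRIMARY KEY, which implies NOT NULL → not nullable.

notes, hours, rate, location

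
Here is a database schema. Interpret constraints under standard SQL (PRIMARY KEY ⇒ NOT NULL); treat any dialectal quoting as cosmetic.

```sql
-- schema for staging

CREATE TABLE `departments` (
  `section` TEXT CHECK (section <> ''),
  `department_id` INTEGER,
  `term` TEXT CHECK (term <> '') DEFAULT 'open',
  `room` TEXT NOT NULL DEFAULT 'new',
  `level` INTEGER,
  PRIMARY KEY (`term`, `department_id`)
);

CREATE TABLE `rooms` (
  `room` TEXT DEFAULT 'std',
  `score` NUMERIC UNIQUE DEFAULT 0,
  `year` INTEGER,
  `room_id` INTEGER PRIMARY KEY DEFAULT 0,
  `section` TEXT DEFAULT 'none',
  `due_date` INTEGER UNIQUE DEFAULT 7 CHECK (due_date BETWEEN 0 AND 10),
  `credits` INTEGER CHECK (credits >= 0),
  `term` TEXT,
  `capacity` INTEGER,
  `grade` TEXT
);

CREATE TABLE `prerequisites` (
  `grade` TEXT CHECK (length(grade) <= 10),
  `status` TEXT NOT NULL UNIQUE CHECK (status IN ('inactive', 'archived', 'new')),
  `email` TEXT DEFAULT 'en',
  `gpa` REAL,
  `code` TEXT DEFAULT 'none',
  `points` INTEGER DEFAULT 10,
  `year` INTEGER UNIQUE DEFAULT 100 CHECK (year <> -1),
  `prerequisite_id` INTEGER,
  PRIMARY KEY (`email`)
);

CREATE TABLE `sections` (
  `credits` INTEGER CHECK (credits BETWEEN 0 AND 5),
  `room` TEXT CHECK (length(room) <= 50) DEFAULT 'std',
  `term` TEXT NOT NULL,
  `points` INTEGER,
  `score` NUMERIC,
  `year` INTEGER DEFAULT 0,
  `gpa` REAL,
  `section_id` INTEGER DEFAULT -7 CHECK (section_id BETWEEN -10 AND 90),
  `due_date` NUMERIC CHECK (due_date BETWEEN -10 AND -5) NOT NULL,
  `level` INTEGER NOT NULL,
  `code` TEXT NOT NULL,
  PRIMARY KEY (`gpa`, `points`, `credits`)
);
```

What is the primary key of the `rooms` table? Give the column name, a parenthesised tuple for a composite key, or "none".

room_id is declared PRIMARY KEY inline on the column.

room_id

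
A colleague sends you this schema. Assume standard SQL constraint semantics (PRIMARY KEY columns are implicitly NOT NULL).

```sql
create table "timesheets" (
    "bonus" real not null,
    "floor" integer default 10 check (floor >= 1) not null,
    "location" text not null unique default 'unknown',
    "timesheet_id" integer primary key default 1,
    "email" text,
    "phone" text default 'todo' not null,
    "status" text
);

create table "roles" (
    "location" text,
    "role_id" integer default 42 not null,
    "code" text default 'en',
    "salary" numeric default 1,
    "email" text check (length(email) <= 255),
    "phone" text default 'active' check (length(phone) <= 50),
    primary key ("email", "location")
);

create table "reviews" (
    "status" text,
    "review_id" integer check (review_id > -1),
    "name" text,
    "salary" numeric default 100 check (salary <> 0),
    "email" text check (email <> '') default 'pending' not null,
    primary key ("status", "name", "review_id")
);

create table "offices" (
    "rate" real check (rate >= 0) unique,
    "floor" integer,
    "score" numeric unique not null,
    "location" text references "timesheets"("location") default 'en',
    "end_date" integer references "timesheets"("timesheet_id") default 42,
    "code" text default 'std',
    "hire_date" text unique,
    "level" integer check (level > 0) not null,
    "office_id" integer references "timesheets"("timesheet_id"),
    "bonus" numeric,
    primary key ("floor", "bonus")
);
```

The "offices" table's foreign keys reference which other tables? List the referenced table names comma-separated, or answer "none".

timesheets

- location REFERENCES timesheets(location).
- end_date REFERENCES timesheets(timesheet_id).
- office_id REFERENCES timesheets(timesheet_id).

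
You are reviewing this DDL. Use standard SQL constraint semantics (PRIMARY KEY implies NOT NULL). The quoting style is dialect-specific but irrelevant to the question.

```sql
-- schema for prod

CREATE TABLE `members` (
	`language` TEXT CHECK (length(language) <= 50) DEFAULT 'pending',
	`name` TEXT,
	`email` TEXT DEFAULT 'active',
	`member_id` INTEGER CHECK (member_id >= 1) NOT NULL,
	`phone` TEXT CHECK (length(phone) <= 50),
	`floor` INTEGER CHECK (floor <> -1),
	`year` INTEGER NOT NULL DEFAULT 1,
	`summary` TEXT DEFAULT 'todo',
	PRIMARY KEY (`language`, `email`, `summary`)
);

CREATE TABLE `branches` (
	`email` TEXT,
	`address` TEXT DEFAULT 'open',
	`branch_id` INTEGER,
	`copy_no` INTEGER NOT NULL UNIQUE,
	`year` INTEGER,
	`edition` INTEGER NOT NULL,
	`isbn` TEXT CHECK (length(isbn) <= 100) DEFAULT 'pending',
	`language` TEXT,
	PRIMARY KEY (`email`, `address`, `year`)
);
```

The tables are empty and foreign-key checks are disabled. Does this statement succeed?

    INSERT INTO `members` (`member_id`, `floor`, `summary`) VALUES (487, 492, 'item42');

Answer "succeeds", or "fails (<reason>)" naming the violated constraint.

NOT NULL columns: email defaults to 'active'; language defaults to 'pending'; member_id is supplied; summary is supplied; year defaults to 1.
CHECK constraints: 487 satisfies (member_id >= 1); 492 satisfies (floor <> -1).
No constraint is violated.

succeeds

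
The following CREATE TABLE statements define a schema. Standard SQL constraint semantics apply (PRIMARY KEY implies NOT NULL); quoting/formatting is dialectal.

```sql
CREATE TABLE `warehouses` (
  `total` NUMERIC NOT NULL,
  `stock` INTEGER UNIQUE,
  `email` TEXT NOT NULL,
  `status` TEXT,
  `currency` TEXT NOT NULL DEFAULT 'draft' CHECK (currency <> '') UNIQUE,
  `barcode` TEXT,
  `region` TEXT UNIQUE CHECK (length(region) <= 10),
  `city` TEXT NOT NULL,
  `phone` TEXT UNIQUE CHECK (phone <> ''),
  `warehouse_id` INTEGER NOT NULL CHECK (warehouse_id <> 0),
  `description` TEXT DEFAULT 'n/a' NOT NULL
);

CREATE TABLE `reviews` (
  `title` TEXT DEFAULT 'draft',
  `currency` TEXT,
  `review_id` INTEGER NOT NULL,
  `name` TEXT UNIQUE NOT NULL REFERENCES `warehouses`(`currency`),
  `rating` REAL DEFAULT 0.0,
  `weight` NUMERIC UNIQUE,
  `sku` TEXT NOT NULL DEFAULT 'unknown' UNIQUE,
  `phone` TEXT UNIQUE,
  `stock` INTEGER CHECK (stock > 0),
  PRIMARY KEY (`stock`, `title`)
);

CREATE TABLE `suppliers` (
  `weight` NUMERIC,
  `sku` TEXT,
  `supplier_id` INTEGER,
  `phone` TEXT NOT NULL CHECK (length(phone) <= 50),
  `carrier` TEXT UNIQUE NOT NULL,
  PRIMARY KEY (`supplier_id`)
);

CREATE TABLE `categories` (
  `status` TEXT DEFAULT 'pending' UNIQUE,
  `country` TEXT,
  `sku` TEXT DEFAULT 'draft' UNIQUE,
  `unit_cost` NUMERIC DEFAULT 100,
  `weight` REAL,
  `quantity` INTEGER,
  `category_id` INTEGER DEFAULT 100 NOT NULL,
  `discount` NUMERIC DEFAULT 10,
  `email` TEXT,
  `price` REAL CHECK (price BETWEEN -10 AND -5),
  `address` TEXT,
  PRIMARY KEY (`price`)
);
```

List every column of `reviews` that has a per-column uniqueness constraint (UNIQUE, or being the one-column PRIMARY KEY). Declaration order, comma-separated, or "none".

name, weight, sku, phone

- title: part of a composite PRIMARY KEY — only the tuple is unique, not this column on its own.
- currency: no UNIQUE or single-column PK constraint.
- review_id: no UNIQUE or single-column PK constraint.
- name: declared UNIQUE → unique.
- rating: no UNIQUE or single-column PK constraint.
- weight: declared UNIQUE → unique.
- sku: declared UNIQUE → unique.
- phone: declared UNIQUE → unique.
- stock: part of a composite PRIMARY KEY — only the tuple is unique, not this column on its own.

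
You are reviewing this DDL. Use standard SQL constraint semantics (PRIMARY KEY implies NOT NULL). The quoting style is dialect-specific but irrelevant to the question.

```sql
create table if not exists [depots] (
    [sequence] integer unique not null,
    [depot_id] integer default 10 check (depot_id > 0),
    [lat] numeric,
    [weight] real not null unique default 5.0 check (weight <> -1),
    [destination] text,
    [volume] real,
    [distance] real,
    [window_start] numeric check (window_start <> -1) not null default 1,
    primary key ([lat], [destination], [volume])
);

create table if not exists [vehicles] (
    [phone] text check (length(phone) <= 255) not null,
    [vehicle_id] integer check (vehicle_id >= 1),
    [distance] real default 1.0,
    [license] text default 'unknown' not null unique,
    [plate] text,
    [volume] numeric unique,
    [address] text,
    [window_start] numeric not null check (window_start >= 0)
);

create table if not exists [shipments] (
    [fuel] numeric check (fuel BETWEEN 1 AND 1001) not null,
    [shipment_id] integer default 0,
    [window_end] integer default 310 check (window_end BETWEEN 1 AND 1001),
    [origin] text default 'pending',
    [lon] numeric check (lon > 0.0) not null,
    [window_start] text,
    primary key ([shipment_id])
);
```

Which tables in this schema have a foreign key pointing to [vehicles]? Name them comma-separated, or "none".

none

No REFERENCES clause anywhere in the schema names vehicles.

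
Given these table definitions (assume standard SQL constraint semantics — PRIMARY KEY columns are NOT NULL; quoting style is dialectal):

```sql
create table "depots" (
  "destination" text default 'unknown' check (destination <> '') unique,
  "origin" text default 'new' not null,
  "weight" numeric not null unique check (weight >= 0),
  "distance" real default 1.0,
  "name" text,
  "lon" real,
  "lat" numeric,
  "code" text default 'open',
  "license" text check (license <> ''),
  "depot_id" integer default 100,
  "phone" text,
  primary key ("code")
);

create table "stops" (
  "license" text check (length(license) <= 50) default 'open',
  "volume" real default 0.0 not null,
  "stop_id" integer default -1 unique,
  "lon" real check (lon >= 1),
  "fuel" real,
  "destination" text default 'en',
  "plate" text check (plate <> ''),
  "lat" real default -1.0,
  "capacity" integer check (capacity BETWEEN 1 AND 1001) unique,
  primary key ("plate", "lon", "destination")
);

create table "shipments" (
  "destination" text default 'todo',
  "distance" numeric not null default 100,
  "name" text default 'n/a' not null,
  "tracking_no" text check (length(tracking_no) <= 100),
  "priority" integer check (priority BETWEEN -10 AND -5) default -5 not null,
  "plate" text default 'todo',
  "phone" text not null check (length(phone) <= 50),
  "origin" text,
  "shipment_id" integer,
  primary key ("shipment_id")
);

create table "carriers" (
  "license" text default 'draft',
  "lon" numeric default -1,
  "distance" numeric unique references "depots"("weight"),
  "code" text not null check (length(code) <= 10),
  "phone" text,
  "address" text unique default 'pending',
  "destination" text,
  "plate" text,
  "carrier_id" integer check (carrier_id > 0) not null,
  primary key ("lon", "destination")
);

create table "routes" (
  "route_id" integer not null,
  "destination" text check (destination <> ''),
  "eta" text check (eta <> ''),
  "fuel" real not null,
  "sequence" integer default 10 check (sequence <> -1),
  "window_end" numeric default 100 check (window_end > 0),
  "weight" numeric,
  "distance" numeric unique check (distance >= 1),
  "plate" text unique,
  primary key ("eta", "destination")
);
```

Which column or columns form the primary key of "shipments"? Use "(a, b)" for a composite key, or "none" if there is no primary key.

shipment_id

shipment_id is declared PRIMARY KEY as a table-level PRIMARY KEY clause.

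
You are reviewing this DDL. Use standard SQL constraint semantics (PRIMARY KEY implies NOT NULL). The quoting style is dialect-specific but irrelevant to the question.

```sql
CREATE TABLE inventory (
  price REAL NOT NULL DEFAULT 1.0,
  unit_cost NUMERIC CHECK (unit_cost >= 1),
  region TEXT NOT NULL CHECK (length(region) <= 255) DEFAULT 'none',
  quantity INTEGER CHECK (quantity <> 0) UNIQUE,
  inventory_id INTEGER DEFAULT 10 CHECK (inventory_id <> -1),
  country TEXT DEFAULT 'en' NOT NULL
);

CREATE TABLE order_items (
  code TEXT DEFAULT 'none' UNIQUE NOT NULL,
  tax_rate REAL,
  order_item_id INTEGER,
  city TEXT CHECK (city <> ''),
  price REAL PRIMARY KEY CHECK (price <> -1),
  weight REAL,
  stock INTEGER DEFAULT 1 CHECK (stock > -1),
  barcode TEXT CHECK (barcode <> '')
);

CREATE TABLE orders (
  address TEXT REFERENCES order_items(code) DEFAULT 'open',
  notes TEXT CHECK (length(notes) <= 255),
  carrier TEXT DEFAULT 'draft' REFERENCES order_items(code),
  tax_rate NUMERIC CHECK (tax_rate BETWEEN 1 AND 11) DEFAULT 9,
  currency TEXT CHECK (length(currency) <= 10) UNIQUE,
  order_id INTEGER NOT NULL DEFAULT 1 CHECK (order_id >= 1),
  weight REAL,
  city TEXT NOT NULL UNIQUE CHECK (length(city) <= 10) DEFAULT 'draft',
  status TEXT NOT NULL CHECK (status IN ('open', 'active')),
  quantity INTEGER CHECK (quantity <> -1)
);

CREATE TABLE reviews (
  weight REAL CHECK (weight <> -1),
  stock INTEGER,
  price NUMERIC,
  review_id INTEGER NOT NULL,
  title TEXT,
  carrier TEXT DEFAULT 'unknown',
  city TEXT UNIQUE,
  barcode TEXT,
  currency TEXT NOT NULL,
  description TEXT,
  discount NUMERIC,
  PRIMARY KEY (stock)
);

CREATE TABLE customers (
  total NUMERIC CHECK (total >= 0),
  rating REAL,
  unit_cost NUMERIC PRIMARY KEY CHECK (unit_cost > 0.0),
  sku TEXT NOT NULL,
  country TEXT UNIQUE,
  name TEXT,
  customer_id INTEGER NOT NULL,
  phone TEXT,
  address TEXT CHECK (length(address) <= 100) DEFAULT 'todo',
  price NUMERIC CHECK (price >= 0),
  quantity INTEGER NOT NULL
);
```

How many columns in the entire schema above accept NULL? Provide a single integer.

inventory: 3 nullable (unit_cost, quantity, inventory_id — PK none and explicit NOT NULL columns excluded).
order_items: 6 nullable (tax_rate, order_item_id, city, weight, stock, barcode — PK (price) and explicit NOT NULL columns excluded).
orders: 7 nullable (address, notes, carrier, tax_rate, currency, weight, quantity — PK none and explicit NOT NULL columns excluded).
reviews: 8 nullable (weight, price, title, carrier, city, barcode, description, discount — PK (stock) and explicit NOT NULL columns excluded).
customers: 7 nullable (total, rating, country, name, phone, address, price — PK (unit_cost) and explicit NOT NULL columns excluded).
Total: 3 + 6 + 7 + 8 + 7 = 31.

31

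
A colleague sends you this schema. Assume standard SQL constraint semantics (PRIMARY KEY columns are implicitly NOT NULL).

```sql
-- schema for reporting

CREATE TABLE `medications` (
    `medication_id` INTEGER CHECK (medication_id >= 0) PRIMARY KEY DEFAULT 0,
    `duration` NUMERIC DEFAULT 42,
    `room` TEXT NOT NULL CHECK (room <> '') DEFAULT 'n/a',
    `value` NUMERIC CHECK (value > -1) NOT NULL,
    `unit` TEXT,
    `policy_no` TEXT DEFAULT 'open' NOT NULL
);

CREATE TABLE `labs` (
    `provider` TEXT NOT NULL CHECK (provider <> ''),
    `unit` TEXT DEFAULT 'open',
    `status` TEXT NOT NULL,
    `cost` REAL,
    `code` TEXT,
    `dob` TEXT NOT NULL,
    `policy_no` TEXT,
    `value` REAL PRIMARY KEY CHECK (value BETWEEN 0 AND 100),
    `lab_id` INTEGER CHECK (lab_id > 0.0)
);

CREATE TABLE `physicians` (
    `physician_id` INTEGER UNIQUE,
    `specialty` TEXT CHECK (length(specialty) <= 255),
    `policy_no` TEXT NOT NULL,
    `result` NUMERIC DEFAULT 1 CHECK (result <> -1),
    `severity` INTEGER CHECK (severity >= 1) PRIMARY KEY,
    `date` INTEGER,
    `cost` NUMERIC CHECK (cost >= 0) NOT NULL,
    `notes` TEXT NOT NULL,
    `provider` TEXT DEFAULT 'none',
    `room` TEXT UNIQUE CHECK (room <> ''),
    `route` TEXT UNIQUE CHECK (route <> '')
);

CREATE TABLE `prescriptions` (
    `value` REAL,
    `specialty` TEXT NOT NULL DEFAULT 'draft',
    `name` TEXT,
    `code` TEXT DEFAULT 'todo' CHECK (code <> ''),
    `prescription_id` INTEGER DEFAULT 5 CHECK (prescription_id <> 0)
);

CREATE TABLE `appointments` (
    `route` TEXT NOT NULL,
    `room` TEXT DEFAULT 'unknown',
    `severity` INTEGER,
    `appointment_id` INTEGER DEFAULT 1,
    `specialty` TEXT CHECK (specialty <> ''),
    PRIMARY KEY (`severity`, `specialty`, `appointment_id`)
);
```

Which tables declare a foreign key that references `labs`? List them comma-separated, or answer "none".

No REFERENCES clause anywhere in the schema names labs.

none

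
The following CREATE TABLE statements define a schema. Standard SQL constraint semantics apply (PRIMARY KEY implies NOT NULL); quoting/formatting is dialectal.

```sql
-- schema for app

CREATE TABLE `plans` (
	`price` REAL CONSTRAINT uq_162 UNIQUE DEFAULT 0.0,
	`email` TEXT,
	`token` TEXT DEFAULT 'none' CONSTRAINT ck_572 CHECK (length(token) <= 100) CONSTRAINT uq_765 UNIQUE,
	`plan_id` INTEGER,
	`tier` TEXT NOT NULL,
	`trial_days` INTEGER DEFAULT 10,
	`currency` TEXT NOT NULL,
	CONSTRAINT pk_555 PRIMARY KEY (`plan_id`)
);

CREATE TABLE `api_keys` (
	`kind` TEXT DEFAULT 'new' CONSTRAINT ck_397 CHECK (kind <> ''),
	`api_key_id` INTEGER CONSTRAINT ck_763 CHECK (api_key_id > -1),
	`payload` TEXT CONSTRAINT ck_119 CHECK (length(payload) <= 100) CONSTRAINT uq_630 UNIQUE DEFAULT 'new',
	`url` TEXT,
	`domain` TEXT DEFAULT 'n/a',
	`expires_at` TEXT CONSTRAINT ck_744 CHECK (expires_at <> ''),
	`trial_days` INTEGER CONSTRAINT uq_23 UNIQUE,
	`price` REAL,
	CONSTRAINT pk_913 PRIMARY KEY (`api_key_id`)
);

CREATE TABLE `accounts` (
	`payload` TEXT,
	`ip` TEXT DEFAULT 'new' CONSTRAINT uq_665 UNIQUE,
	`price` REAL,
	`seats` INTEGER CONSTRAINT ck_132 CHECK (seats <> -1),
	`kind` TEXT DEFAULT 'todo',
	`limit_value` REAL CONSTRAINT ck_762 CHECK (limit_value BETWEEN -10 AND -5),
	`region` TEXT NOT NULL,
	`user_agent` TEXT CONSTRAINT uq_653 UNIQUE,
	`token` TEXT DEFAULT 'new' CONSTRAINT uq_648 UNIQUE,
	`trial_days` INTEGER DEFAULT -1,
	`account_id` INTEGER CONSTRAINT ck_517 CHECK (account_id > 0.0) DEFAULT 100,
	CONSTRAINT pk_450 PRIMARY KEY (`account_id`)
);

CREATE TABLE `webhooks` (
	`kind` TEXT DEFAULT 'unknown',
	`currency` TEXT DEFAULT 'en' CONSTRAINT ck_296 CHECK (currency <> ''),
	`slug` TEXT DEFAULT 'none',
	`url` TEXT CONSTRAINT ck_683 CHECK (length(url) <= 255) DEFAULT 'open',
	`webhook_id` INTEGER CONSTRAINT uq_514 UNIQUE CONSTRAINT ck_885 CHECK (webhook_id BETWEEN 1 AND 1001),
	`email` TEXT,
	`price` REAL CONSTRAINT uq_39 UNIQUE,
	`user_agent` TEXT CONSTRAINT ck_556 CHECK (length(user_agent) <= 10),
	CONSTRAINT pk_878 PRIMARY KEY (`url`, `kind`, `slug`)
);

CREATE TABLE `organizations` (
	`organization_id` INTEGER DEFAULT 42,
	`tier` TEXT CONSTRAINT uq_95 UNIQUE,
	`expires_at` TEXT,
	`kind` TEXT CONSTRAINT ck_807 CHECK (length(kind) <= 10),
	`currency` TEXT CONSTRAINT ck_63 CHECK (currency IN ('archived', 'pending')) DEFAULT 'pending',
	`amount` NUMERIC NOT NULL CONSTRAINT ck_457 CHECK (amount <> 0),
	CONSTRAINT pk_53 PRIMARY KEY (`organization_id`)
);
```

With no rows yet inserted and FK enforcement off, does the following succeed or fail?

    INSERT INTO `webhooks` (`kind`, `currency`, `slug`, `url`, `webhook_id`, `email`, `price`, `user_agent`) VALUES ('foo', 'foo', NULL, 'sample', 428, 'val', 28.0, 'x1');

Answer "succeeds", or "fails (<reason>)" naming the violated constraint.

slug is explicitly set to NULL, but slug is part of the PRIMARY KEY (implied NOT NULL).

fails (NOT NULL on slug)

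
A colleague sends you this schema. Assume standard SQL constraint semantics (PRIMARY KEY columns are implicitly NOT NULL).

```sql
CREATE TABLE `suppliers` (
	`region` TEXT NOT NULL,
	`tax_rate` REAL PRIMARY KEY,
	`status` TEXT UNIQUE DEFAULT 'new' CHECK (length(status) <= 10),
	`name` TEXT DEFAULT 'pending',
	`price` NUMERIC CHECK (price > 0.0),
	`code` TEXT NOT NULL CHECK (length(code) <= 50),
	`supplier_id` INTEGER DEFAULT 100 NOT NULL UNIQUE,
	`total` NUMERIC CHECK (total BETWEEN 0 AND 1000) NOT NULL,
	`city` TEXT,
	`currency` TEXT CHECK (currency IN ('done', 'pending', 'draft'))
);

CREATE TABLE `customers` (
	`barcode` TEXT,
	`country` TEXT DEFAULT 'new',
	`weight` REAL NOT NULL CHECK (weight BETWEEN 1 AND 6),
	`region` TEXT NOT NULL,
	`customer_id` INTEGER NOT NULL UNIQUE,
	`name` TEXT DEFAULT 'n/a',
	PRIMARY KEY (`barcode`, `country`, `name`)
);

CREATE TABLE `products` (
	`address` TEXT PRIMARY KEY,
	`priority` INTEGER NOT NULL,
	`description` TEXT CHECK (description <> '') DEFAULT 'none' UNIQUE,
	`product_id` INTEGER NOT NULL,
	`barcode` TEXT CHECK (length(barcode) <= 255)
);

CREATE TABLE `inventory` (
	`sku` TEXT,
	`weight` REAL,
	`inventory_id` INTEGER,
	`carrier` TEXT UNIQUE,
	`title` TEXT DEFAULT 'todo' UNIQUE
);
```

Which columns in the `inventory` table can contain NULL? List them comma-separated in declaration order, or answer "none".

- sku: no NOT NULL constraint applies → nullable.
- weight: no NOT NULL constraint applies → nullable.
- inventory_id: no NOT NULL constraint applies → nullable.
- carrier: UNIQUE does not imply NOT NULL → nullable.
- title: UNIQUE does not imply NOT NULL → nullable.

sku, weight, inventory_id, carrier, title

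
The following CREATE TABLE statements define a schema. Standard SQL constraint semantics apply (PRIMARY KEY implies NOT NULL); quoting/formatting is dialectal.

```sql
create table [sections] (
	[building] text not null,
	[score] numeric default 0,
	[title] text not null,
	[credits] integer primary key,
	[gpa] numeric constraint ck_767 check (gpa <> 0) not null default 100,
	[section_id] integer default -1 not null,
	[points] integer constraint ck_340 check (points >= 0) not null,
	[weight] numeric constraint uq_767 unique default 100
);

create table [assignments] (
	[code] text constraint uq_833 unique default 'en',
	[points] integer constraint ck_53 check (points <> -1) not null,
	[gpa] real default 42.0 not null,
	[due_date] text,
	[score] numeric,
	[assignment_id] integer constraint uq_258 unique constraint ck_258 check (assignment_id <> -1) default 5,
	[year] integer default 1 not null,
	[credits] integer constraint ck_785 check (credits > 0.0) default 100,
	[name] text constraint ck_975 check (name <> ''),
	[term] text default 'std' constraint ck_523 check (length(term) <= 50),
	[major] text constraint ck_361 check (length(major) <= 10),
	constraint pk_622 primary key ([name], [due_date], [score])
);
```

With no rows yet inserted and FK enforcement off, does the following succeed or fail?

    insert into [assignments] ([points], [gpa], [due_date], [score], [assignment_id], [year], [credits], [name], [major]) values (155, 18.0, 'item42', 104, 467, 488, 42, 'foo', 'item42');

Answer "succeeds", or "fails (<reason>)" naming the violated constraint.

succeeds

NOT NULL columns: due_date is supplied; gpa is supplied; name is supplied; points is supplied; score is supplied; year is supplied.
CHECK constraints: 155 satisfies (points <> -1); 467 satisfies (assignment_id <> -1); 42 satisfies (credits > 0.0); 'foo' satisfies (name <> ''); 'item42' satisfies (length(major) <= 10).
No constraint is violated.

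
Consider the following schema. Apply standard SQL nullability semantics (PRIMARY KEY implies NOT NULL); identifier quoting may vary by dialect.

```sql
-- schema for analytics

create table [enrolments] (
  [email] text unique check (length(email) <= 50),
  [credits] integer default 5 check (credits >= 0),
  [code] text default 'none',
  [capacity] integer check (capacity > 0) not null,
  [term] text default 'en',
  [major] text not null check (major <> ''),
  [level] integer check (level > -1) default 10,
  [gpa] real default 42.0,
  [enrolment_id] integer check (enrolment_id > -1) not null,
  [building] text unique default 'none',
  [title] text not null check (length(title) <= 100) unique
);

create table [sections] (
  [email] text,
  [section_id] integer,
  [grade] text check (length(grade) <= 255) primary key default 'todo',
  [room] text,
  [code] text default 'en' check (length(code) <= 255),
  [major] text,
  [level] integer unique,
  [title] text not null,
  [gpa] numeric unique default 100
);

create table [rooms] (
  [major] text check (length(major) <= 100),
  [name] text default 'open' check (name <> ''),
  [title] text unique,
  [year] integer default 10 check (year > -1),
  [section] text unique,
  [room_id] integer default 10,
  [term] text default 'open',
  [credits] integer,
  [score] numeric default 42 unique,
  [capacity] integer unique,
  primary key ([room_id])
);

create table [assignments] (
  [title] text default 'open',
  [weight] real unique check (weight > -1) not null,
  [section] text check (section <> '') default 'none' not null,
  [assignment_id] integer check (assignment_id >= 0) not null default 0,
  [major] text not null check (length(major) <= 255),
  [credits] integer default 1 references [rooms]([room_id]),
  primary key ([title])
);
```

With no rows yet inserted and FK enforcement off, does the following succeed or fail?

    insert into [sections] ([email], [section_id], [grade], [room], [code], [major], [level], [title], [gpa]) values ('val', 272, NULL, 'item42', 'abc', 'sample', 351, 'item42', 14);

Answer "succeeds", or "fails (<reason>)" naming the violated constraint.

fails (NOT NULL on grade)

grade is explicitly set to NULL, but grade is part of the PRIMARY KEY (implied NOT NULL).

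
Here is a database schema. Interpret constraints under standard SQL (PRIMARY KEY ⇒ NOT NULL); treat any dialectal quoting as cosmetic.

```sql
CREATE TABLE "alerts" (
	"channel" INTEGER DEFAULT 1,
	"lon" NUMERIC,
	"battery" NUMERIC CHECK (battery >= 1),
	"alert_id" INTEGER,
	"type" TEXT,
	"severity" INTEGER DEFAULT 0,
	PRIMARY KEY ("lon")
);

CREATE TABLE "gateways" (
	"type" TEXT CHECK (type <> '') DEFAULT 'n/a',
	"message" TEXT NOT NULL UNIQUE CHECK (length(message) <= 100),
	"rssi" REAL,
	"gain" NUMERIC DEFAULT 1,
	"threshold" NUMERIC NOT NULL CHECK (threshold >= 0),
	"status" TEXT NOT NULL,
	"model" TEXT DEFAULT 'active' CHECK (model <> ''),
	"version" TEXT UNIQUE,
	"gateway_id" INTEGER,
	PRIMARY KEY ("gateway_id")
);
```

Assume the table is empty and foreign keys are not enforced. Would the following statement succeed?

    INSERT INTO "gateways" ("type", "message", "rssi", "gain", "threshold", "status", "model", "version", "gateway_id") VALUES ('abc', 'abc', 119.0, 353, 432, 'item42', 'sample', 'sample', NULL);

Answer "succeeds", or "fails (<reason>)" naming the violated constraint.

gateway_id is explicitly set to NULL, but gateway_id is part of the PRIMARY KEY (implied NOT NULL).

fails (NOT NULL on gateway_id)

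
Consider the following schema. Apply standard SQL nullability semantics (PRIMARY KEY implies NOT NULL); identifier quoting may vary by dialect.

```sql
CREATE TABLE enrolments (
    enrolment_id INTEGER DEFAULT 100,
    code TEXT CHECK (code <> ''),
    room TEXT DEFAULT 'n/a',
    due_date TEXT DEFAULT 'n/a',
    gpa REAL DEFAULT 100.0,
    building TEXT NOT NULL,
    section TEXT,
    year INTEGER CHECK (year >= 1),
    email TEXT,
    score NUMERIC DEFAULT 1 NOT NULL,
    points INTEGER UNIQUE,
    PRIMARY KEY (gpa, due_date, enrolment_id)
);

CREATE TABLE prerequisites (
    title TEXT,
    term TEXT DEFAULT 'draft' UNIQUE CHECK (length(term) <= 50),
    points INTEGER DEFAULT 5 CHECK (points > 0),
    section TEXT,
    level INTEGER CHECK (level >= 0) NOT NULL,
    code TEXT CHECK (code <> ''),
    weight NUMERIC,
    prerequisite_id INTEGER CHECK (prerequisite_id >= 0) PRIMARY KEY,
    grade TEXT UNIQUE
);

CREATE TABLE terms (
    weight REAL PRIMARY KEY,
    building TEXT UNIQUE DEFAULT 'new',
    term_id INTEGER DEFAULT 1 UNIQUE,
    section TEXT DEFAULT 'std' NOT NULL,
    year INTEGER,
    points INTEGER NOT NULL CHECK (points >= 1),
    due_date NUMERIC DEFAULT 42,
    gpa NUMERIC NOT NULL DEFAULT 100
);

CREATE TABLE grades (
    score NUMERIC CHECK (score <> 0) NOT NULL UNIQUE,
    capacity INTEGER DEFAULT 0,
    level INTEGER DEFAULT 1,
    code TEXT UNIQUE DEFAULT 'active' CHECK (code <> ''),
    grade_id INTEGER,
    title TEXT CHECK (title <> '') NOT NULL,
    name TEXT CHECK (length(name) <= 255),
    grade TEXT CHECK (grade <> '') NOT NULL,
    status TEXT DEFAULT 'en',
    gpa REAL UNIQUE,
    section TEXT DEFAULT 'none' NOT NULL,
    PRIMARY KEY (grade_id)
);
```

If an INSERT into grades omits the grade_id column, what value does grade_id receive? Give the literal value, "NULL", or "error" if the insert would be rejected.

grade_id has no DEFAULT clause.
Omitting it would insert NULL, but it is part of the PRIMARY KEY, so the INSERT fails.

error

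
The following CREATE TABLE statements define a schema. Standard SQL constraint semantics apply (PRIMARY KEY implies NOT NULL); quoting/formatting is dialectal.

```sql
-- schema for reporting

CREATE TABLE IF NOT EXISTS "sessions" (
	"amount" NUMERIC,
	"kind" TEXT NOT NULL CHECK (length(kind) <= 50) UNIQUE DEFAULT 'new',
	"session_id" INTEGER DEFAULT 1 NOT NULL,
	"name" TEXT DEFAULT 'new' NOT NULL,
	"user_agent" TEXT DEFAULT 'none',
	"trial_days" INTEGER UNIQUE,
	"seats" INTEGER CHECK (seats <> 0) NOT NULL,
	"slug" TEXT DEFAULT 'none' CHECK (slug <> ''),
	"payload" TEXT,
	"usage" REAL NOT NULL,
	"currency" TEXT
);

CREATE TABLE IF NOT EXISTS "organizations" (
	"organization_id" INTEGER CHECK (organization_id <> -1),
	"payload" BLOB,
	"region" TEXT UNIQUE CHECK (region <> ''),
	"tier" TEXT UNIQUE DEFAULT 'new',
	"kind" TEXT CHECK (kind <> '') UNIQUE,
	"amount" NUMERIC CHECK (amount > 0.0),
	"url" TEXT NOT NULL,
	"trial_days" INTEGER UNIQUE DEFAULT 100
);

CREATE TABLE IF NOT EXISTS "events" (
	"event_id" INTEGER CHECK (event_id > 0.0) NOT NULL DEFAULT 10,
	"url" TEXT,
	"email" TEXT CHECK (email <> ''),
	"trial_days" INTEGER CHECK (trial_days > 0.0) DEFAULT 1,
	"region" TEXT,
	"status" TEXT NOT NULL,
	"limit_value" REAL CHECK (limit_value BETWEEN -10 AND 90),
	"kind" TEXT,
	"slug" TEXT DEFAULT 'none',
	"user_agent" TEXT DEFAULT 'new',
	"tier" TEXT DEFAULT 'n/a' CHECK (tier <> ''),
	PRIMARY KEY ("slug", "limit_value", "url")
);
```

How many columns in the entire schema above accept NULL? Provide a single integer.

19

sessions: 6 nullable (amount, user_agent, trial_days, slug, payload, currency — PK none and explicit NOT NULL columns excluded).
organizations: 7 nullable (organization_id, payload, region, tier, kind, amount, trial_days — PK none and explicit NOT NULL columns excluded).
events: 6 nullable (email, trial_days, region, kind, user_agent, tier — PK (slug, limit_value, url) and explicit NOT NULL columns excluded).
Total: 6 + 7 + 6 = 19.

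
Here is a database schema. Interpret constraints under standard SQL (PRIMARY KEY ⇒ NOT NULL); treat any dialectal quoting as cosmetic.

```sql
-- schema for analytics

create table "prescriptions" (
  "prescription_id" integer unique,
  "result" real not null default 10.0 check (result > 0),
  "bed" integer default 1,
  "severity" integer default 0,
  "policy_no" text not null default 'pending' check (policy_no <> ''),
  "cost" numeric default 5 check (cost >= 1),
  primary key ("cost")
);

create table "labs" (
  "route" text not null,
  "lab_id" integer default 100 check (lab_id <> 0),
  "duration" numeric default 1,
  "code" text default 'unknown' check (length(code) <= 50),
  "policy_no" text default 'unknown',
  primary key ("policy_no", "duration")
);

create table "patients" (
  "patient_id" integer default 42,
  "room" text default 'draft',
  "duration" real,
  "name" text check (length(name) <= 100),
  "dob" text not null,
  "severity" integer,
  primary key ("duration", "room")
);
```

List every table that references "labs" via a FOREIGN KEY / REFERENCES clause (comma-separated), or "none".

none

No REFERENCES clause anywhere in the schema names labs.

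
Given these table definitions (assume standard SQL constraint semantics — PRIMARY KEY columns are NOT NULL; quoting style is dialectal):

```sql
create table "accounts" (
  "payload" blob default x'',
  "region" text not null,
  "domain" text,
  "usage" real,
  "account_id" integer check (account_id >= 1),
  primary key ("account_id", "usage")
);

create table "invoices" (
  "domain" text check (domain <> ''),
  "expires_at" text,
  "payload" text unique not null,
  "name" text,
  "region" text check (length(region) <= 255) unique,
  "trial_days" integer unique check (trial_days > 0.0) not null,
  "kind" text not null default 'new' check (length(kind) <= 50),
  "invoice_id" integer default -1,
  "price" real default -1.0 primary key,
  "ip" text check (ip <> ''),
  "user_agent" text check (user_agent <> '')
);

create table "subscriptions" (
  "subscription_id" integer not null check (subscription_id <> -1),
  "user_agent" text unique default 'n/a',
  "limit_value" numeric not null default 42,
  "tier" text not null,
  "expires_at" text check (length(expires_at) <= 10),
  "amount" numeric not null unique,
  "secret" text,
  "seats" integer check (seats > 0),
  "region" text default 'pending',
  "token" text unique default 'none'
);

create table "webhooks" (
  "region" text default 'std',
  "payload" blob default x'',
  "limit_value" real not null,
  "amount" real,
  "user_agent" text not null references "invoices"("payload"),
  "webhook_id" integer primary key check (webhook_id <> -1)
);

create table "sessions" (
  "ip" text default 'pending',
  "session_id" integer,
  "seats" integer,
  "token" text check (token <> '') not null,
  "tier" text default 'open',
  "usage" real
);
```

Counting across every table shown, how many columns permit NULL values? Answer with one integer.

accounts: 2 nullable (payload, domain — PK (account_id, usage) and explicit NOT NULL columns excluded).
invoices: 7 nullable (domain, expires_at, name, region, invoice_id, ip, user_agent — PK (price) and explicit NOT NULL columns excluded).
subscriptions: 6 nullable (user_agent, expires_at, secret, seats, region, token — PK none and explicit NOT NULL columns excluded).
webhooks: 3 nullable (region, payload, amount — PK (webhook_id) and explicit NOT NULL columns excluded).
sessions: 5 nullable (ip, session_id, seats, tier, usage — PK none and explicit NOT NULL columns excluded).
Total: 2 + 7 + 6 + 3 + 5 = 23.

23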